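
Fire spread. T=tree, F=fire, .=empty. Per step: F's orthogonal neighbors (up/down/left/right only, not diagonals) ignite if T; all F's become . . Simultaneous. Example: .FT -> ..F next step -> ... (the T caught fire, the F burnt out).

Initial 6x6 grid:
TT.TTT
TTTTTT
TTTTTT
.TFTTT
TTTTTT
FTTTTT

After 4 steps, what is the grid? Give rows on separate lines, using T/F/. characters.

Step 1: 6 trees catch fire, 2 burn out
  TT.TTT
  TTTTTT
  TTFTTT
  .F.FTT
  FTFTTT
  .FTTTT
Step 2: 7 trees catch fire, 6 burn out
  TT.TTT
  TTFTTT
  TF.FTT
  ....FT
  .F.FTT
  ..FTTT
Step 3: 7 trees catch fire, 7 burn out
  TT.TTT
  TF.FTT
  F...FT
  .....F
  ....FT
  ...FTT
Step 4: 7 trees catch fire, 7 burn out
  TF.FTT
  F...FT
  .....F
  ......
  .....F
  ....FT

TF.FTT
F...FT
.....F
......
.....F
....FT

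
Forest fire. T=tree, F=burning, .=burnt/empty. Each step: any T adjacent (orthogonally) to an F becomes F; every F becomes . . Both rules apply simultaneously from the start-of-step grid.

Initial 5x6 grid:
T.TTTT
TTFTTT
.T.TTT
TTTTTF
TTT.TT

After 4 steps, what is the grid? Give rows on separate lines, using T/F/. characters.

Step 1: 6 trees catch fire, 2 burn out
  T.FTTT
  TF.FTT
  .T.TTF
  TTTTF.
  TTT.TF
Step 2: 9 trees catch fire, 6 burn out
  T..FTT
  F...FF
  .F.FF.
  TTTF..
  TTT.F.
Step 3: 5 trees catch fire, 9 burn out
  F...FF
  ......
  ......
  TFF...
  TTT...
Step 4: 3 trees catch fire, 5 burn out
  ......
  ......
  ......
  F.....
  TFF...

......
......
......
F.....
TFF...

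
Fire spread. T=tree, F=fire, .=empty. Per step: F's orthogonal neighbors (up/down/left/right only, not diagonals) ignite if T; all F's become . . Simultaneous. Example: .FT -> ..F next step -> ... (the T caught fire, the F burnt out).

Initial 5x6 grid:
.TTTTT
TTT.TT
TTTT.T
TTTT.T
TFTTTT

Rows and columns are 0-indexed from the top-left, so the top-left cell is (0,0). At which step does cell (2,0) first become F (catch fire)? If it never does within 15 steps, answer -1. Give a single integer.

Step 1: cell (2,0)='T' (+3 fires, +1 burnt)
Step 2: cell (2,0)='T' (+4 fires, +3 burnt)
Step 3: cell (2,0)='F' (+5 fires, +4 burnt)
  -> target ignites at step 3
Step 4: cell (2,0)='.' (+5 fires, +5 burnt)
Step 5: cell (2,0)='.' (+2 fires, +5 burnt)
Step 6: cell (2,0)='.' (+2 fires, +2 burnt)
Step 7: cell (2,0)='.' (+2 fires, +2 burnt)
Step 8: cell (2,0)='.' (+2 fires, +2 burnt)
Step 9: cell (2,0)='.' (+0 fires, +2 burnt)
  fire out at step 9

3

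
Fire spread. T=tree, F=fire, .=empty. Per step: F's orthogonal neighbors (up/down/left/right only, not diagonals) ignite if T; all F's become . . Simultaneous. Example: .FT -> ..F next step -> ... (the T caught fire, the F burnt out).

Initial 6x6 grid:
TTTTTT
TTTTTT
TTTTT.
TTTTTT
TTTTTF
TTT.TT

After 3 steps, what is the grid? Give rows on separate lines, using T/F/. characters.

Step 1: 3 trees catch fire, 1 burn out
  TTTTTT
  TTTTTT
  TTTTT.
  TTTTTF
  TTTTF.
  TTT.TF
Step 2: 3 trees catch fire, 3 burn out
  TTTTTT
  TTTTTT
  TTTTT.
  TTTTF.
  TTTF..
  TTT.F.
Step 3: 3 trees catch fire, 3 burn out
  TTTTTT
  TTTTTT
  TTTTF.
  TTTF..
  TTF...
  TTT...

TTTTTT
TTTTTT
TTTTF.
TTTF..
TTF...
TTT...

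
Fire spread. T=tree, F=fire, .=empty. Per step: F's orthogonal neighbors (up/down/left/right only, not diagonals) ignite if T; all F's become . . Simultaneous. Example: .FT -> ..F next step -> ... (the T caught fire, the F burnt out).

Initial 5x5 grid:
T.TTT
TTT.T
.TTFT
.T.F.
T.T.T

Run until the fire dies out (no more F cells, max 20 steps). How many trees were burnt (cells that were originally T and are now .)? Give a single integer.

Answer: 12

Derivation:
Step 1: +2 fires, +2 burnt (F count now 2)
Step 2: +3 fires, +2 burnt (F count now 3)
Step 3: +4 fires, +3 burnt (F count now 4)
Step 4: +2 fires, +4 burnt (F count now 2)
Step 5: +1 fires, +2 burnt (F count now 1)
Step 6: +0 fires, +1 burnt (F count now 0)
Fire out after step 6
Initially T: 15, now '.': 22
Total burnt (originally-T cells now '.'): 12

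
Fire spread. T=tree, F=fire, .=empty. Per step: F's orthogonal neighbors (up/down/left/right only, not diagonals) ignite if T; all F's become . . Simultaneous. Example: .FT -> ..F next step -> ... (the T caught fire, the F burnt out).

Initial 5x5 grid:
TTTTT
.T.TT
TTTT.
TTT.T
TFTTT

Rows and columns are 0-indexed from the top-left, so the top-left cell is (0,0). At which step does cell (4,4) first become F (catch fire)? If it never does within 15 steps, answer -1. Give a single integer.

Step 1: cell (4,4)='T' (+3 fires, +1 burnt)
Step 2: cell (4,4)='T' (+4 fires, +3 burnt)
Step 3: cell (4,4)='F' (+4 fires, +4 burnt)
  -> target ignites at step 3
Step 4: cell (4,4)='.' (+3 fires, +4 burnt)
Step 5: cell (4,4)='.' (+3 fires, +3 burnt)
Step 6: cell (4,4)='.' (+2 fires, +3 burnt)
Step 7: cell (4,4)='.' (+1 fires, +2 burnt)
Step 8: cell (4,4)='.' (+0 fires, +1 burnt)
  fire out at step 8

3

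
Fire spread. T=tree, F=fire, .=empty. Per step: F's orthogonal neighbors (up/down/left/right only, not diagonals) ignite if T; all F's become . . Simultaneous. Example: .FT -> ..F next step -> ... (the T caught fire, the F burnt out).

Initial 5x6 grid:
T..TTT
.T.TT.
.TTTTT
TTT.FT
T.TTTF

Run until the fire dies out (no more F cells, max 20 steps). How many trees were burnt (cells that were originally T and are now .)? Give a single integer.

Step 1: +3 fires, +2 burnt (F count now 3)
Step 2: +4 fires, +3 burnt (F count now 4)
Step 3: +4 fires, +4 burnt (F count now 4)
Step 4: +4 fires, +4 burnt (F count now 4)
Step 5: +2 fires, +4 burnt (F count now 2)
Step 6: +1 fires, +2 burnt (F count now 1)
Step 7: +1 fires, +1 burnt (F count now 1)
Step 8: +0 fires, +1 burnt (F count now 0)
Fire out after step 8
Initially T: 20, now '.': 29
Total burnt (originally-T cells now '.'): 19

Answer: 19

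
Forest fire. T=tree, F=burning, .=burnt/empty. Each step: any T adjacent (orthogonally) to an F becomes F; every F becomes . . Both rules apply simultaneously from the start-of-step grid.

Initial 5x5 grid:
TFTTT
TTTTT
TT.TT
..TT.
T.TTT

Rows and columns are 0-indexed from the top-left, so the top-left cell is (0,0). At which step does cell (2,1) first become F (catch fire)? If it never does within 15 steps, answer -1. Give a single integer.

Step 1: cell (2,1)='T' (+3 fires, +1 burnt)
Step 2: cell (2,1)='F' (+4 fires, +3 burnt)
  -> target ignites at step 2
Step 3: cell (2,1)='.' (+3 fires, +4 burnt)
Step 4: cell (2,1)='.' (+2 fires, +3 burnt)
Step 5: cell (2,1)='.' (+2 fires, +2 burnt)
Step 6: cell (2,1)='.' (+2 fires, +2 burnt)
Step 7: cell (2,1)='.' (+2 fires, +2 burnt)
Step 8: cell (2,1)='.' (+0 fires, +2 burnt)
  fire out at step 8

2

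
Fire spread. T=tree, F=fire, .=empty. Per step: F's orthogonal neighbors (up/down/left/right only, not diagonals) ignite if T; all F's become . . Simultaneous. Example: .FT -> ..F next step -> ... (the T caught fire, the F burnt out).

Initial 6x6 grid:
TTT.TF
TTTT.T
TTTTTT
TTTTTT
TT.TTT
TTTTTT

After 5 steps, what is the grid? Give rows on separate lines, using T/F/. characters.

Step 1: 2 trees catch fire, 1 burn out
  TTT.F.
  TTTT.F
  TTTTTT
  TTTTTT
  TT.TTT
  TTTTTT
Step 2: 1 trees catch fire, 2 burn out
  TTT...
  TTTT..
  TTTTTF
  TTTTTT
  TT.TTT
  TTTTTT
Step 3: 2 trees catch fire, 1 burn out
  TTT...
  TTTT..
  TTTTF.
  TTTTTF
  TT.TTT
  TTTTTT
Step 4: 3 trees catch fire, 2 burn out
  TTT...
  TTTT..
  TTTF..
  TTTTF.
  TT.TTF
  TTTTTT
Step 5: 5 trees catch fire, 3 burn out
  TTT...
  TTTF..
  TTF...
  TTTF..
  TT.TF.
  TTTTTF

TTT...
TTTF..
TTF...
TTTF..
TT.TF.
TTTTTF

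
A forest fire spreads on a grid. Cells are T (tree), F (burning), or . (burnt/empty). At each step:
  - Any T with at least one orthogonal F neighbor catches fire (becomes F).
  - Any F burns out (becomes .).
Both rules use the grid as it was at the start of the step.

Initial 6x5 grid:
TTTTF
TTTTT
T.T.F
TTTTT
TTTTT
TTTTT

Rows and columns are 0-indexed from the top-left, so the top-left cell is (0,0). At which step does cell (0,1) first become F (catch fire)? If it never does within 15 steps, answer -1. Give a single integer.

Step 1: cell (0,1)='T' (+3 fires, +2 burnt)
Step 2: cell (0,1)='T' (+4 fires, +3 burnt)
Step 3: cell (0,1)='F' (+5 fires, +4 burnt)
  -> target ignites at step 3
Step 4: cell (0,1)='.' (+6 fires, +5 burnt)
Step 5: cell (0,1)='.' (+4 fires, +6 burnt)
Step 6: cell (0,1)='.' (+3 fires, +4 burnt)
Step 7: cell (0,1)='.' (+1 fires, +3 burnt)
Step 8: cell (0,1)='.' (+0 fires, +1 burnt)
  fire out at step 8

3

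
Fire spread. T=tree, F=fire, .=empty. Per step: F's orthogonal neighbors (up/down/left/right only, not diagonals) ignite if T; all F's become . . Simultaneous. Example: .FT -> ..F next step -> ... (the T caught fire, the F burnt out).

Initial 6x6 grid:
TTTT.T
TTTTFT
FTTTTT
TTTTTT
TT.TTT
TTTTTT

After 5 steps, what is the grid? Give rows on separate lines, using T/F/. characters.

Step 1: 6 trees catch fire, 2 burn out
  TTTT.T
  FTTF.F
  .FTTFT
  FTTTTT
  TT.TTT
  TTTTTT
Step 2: 11 trees catch fire, 6 burn out
  FTTF.F
  .FF...
  ..FF.F
  .FTTFT
  FT.TTT
  TTTTTT
Step 3: 8 trees catch fire, 11 burn out
  .FF...
  ......
  ......
  ..FF.F
  .F.TFT
  FTTTTT
Step 4: 4 trees catch fire, 8 burn out
  ......
  ......
  ......
  ......
  ...F.F
  .FTTFT
Step 5: 3 trees catch fire, 4 burn out
  ......
  ......
  ......
  ......
  ......
  ..FF.F

......
......
......
......
......
..FF.F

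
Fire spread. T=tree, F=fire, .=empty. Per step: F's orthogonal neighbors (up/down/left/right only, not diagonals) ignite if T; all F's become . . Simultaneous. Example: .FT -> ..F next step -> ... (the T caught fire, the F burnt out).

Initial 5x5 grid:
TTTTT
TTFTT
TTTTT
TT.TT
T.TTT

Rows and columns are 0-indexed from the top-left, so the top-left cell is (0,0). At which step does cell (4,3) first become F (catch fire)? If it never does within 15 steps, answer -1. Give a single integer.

Step 1: cell (4,3)='T' (+4 fires, +1 burnt)
Step 2: cell (4,3)='T' (+6 fires, +4 burnt)
Step 3: cell (4,3)='T' (+6 fires, +6 burnt)
Step 4: cell (4,3)='F' (+3 fires, +6 burnt)
  -> target ignites at step 4
Step 5: cell (4,3)='.' (+3 fires, +3 burnt)
Step 6: cell (4,3)='.' (+0 fires, +3 burnt)
  fire out at step 6

4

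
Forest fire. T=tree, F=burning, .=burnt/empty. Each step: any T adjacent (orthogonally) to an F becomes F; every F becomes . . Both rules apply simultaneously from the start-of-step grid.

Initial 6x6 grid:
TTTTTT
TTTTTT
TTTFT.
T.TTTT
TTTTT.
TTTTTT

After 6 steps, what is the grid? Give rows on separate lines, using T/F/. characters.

Step 1: 4 trees catch fire, 1 burn out
  TTTTTT
  TTTFTT
  TTF.F.
  T.TFTT
  TTTTT.
  TTTTTT
Step 2: 7 trees catch fire, 4 burn out
  TTTFTT
  TTF.FT
  TF....
  T.F.FT
  TTTFT.
  TTTTTT
Step 3: 9 trees catch fire, 7 burn out
  TTF.FT
  TF...F
  F.....
  T....F
  TTF.F.
  TTTFTT
Step 4: 7 trees catch fire, 9 burn out
  TF...F
  F.....
  ......
  F.....
  TF....
  TTF.FT
Step 5: 4 trees catch fire, 7 burn out
  F.....
  ......
  ......
  ......
  F.....
  TF...F
Step 6: 1 trees catch fire, 4 burn out
  ......
  ......
  ......
  ......
  ......
  F.....

......
......
......
......
......
F.....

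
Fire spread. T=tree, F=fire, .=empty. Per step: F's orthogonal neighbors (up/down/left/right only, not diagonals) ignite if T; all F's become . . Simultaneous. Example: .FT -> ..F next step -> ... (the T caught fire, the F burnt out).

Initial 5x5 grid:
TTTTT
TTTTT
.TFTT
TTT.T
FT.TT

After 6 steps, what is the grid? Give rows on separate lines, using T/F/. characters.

Step 1: 6 trees catch fire, 2 burn out
  TTTTT
  TTFTT
  .F.FT
  FTF.T
  .F.TT
Step 2: 5 trees catch fire, 6 burn out
  TTFTT
  TF.FT
  ....F
  .F..T
  ...TT
Step 3: 5 trees catch fire, 5 burn out
  TF.FT
  F...F
  .....
  ....F
  ...TT
Step 4: 3 trees catch fire, 5 burn out
  F...F
  .....
  .....
  .....
  ...TF
Step 5: 1 trees catch fire, 3 burn out
  .....
  .....
  .....
  .....
  ...F.
Step 6: 0 trees catch fire, 1 burn out
  .....
  .....
  .....
  .....
  .....

.....
.....
.....
.....
.....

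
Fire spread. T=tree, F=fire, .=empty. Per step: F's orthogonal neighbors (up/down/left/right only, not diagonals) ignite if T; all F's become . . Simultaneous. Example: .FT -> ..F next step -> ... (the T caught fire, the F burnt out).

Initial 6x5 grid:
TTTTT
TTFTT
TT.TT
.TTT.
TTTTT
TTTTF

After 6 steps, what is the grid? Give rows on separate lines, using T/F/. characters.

Step 1: 5 trees catch fire, 2 burn out
  TTFTT
  TF.FT
  TT.TT
  .TTT.
  TTTTF
  TTTF.
Step 2: 8 trees catch fire, 5 burn out
  TF.FT
  F...F
  TF.FT
  .TTT.
  TTTF.
  TTF..
Step 3: 8 trees catch fire, 8 burn out
  F...F
  .....
  F...F
  .FTF.
  TTF..
  TF...
Step 4: 3 trees catch fire, 8 burn out
  .....
  .....
  .....
  ..F..
  TF...
  F....
Step 5: 1 trees catch fire, 3 burn out
  .....
  .....
  .....
  .....
  F....
  .....
Step 6: 0 trees catch fire, 1 burn out
  .....
  .....
  .....
  .....
  .....
  .....

.....
.....
.....
.....
.....
.....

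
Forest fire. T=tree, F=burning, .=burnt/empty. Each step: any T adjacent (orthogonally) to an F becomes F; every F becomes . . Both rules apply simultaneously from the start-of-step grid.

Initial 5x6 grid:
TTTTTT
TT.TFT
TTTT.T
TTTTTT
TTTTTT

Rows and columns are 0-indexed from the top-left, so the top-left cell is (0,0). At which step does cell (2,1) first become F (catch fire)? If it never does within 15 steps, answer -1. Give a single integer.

Step 1: cell (2,1)='T' (+3 fires, +1 burnt)
Step 2: cell (2,1)='T' (+4 fires, +3 burnt)
Step 3: cell (2,1)='T' (+4 fires, +4 burnt)
Step 4: cell (2,1)='F' (+6 fires, +4 burnt)
  -> target ignites at step 4
Step 5: cell (2,1)='.' (+6 fires, +6 burnt)
Step 6: cell (2,1)='.' (+3 fires, +6 burnt)
Step 7: cell (2,1)='.' (+1 fires, +3 burnt)
Step 8: cell (2,1)='.' (+0 fires, +1 burnt)
  fire out at step 8

4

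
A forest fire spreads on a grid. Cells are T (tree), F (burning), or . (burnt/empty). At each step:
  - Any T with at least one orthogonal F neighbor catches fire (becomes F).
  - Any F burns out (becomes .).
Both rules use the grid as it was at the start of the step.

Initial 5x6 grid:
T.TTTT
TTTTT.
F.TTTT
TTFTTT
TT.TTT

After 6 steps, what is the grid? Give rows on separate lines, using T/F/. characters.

Step 1: 5 trees catch fire, 2 burn out
  T.TTTT
  FTTTT.
  ..FTTT
  FF.FTT
  TT.TTT
Step 2: 8 trees catch fire, 5 burn out
  F.TTTT
  .FFTT.
  ...FTT
  ....FT
  FF.FTT
Step 3: 5 trees catch fire, 8 burn out
  ..FTTT
  ...FT.
  ....FT
  .....F
  ....FT
Step 4: 4 trees catch fire, 5 burn out
  ...FTT
  ....F.
  .....F
  ......
  .....F
Step 5: 1 trees catch fire, 4 burn out
  ....FT
  ......
  ......
  ......
  ......
Step 6: 1 trees catch fire, 1 burn out
  .....F
  ......
  ......
  ......
  ......

.....F
......
......
......
......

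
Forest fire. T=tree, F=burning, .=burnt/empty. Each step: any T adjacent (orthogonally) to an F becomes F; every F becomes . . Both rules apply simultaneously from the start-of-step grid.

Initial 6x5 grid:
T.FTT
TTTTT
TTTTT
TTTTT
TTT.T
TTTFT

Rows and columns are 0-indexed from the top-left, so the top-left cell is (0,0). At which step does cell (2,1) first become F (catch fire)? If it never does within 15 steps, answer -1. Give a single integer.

Step 1: cell (2,1)='T' (+4 fires, +2 burnt)
Step 2: cell (2,1)='T' (+7 fires, +4 burnt)
Step 3: cell (2,1)='F' (+8 fires, +7 burnt)
  -> target ignites at step 3
Step 4: cell (2,1)='.' (+6 fires, +8 burnt)
Step 5: cell (2,1)='.' (+1 fires, +6 burnt)
Step 6: cell (2,1)='.' (+0 fires, +1 burnt)
  fire out at step 6

3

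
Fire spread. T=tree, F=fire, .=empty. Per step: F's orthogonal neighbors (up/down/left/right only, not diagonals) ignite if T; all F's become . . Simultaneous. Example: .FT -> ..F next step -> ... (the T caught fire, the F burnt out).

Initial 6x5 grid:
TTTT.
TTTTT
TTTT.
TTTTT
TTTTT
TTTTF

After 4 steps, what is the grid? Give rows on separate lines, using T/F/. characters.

Step 1: 2 trees catch fire, 1 burn out
  TTTT.
  TTTTT
  TTTT.
  TTTTT
  TTTTF
  TTTF.
Step 2: 3 trees catch fire, 2 burn out
  TTTT.
  TTTTT
  TTTT.
  TTTTF
  TTTF.
  TTF..
Step 3: 3 trees catch fire, 3 burn out
  TTTT.
  TTTTT
  TTTT.
  TTTF.
  TTF..
  TF...
Step 4: 4 trees catch fire, 3 burn out
  TTTT.
  TTTTT
  TTTF.
  TTF..
  TF...
  F....

TTTT.
TTTTT
TTTF.
TTF..
TF...
F....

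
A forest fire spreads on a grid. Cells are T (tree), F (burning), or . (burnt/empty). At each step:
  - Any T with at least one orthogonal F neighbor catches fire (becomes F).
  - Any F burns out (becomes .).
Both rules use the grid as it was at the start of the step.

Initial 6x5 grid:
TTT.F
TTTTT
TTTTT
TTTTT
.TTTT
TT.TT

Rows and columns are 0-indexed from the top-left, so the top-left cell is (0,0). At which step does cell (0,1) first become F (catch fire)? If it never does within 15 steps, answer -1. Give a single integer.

Step 1: cell (0,1)='T' (+1 fires, +1 burnt)
Step 2: cell (0,1)='T' (+2 fires, +1 burnt)
Step 3: cell (0,1)='T' (+3 fires, +2 burnt)
Step 4: cell (0,1)='T' (+5 fires, +3 burnt)
Step 5: cell (0,1)='F' (+6 fires, +5 burnt)
  -> target ignites at step 5
Step 6: cell (0,1)='.' (+5 fires, +6 burnt)
Step 7: cell (0,1)='.' (+2 fires, +5 burnt)
Step 8: cell (0,1)='.' (+1 fires, +2 burnt)
Step 9: cell (0,1)='.' (+1 fires, +1 burnt)
Step 10: cell (0,1)='.' (+0 fires, +1 burnt)
  fire out at step 10

5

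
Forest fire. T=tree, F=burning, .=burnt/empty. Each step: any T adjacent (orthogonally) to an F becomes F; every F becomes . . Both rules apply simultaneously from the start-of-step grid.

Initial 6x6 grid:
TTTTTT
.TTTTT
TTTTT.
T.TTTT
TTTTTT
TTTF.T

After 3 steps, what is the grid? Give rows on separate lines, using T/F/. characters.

Step 1: 2 trees catch fire, 1 burn out
  TTTTTT
  .TTTTT
  TTTTT.
  T.TTTT
  TTTFTT
  TTF..T
Step 2: 4 trees catch fire, 2 burn out
  TTTTTT
  .TTTTT
  TTTTT.
  T.TFTT
  TTF.FT
  TF...T
Step 3: 6 trees catch fire, 4 burn out
  TTTTTT
  .TTTTT
  TTTFT.
  T.F.FT
  TF...F
  F....T

TTTTTT
.TTTTT
TTTFT.
T.F.FT
TF...F
F....T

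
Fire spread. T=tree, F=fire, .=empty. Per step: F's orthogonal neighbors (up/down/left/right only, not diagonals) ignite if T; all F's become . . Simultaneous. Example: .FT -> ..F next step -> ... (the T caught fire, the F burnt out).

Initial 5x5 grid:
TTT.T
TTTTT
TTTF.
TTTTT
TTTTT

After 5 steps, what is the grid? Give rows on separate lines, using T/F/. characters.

Step 1: 3 trees catch fire, 1 burn out
  TTT.T
  TTTFT
  TTF..
  TTTFT
  TTTTT
Step 2: 6 trees catch fire, 3 burn out
  TTT.T
  TTF.F
  TF...
  TTF.F
  TTTFT
Step 3: 7 trees catch fire, 6 burn out
  TTF.F
  TF...
  F....
  TF...
  TTF.F
Step 4: 4 trees catch fire, 7 burn out
  TF...
  F....
  .....
  F....
  TF...
Step 5: 2 trees catch fire, 4 burn out
  F....
  .....
  .....
  .....
  F....

F....
.....
.....
.....
F....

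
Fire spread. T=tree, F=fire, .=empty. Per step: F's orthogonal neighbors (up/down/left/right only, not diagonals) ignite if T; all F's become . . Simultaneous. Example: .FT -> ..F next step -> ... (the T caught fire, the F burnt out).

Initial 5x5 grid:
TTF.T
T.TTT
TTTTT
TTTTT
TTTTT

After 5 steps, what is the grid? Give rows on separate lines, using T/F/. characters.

Step 1: 2 trees catch fire, 1 burn out
  TF..T
  T.FTT
  TTTTT
  TTTTT
  TTTTT
Step 2: 3 trees catch fire, 2 burn out
  F...T
  T..FT
  TTFTT
  TTTTT
  TTTTT
Step 3: 5 trees catch fire, 3 burn out
  ....T
  F...F
  TF.FT
  TTFTT
  TTTTT
Step 4: 6 trees catch fire, 5 burn out
  ....F
  .....
  F...F
  TF.FT
  TTFTT
Step 5: 4 trees catch fire, 6 burn out
  .....
  .....
  .....
  F...F
  TF.FT

.....
.....
.....
F...F
TF.FT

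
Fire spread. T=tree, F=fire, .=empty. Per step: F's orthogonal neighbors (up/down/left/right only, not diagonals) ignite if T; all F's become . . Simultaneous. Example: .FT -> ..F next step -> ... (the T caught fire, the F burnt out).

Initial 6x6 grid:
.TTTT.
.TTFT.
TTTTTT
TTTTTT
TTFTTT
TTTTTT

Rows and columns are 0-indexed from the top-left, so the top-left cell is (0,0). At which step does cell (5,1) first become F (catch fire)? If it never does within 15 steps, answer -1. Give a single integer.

Step 1: cell (5,1)='T' (+8 fires, +2 burnt)
Step 2: cell (5,1)='F' (+11 fires, +8 burnt)
  -> target ignites at step 2
Step 3: cell (5,1)='.' (+8 fires, +11 burnt)
Step 4: cell (5,1)='.' (+3 fires, +8 burnt)
Step 5: cell (5,1)='.' (+0 fires, +3 burnt)
  fire out at step 5

2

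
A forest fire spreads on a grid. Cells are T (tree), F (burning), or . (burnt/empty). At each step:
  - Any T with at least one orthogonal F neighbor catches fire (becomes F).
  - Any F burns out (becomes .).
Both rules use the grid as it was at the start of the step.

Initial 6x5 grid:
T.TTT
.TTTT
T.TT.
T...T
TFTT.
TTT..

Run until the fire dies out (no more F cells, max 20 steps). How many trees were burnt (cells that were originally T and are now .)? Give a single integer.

Step 1: +3 fires, +1 burnt (F count now 3)
Step 2: +4 fires, +3 burnt (F count now 4)
Step 3: +1 fires, +4 burnt (F count now 1)
Step 4: +0 fires, +1 burnt (F count now 0)
Fire out after step 4
Initially T: 19, now '.': 19
Total burnt (originally-T cells now '.'): 8

Answer: 8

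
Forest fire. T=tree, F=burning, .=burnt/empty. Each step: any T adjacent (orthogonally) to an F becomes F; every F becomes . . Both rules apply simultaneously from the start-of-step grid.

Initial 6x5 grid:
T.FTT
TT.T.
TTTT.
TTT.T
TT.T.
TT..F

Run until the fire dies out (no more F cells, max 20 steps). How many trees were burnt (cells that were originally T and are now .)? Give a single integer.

Step 1: +1 fires, +2 burnt (F count now 1)
Step 2: +2 fires, +1 burnt (F count now 2)
Step 3: +1 fires, +2 burnt (F count now 1)
Step 4: +1 fires, +1 burnt (F count now 1)
Step 5: +2 fires, +1 burnt (F count now 2)
Step 6: +3 fires, +2 burnt (F count now 3)
Step 7: +3 fires, +3 burnt (F count now 3)
Step 8: +3 fires, +3 burnt (F count now 3)
Step 9: +1 fires, +3 burnt (F count now 1)
Step 10: +0 fires, +1 burnt (F count now 0)
Fire out after step 10
Initially T: 19, now '.': 28
Total burnt (originally-T cells now '.'): 17

Answer: 17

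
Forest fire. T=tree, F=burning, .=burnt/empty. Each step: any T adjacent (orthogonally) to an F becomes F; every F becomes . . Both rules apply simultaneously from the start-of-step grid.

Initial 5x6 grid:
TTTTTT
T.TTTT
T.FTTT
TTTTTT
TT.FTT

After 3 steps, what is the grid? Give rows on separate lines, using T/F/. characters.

Step 1: 5 trees catch fire, 2 burn out
  TTTTTT
  T.FTTT
  T..FTT
  TTFFTT
  TT..FT
Step 2: 6 trees catch fire, 5 burn out
  TTFTTT
  T..FTT
  T...FT
  TF..FT
  TT...F
Step 3: 7 trees catch fire, 6 burn out
  TF.FTT
  T...FT
  T....F
  F....F
  TF....

TF.FTT
T...FT
T....F
F....F
TF....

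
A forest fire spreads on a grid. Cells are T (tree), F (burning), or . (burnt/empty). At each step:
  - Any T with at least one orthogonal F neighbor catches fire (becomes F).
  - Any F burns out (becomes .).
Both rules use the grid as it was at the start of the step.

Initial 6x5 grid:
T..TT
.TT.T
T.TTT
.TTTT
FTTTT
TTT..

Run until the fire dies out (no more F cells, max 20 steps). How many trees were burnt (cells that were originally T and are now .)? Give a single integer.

Answer: 19

Derivation:
Step 1: +2 fires, +1 burnt (F count now 2)
Step 2: +3 fires, +2 burnt (F count now 3)
Step 3: +3 fires, +3 burnt (F count now 3)
Step 4: +3 fires, +3 burnt (F count now 3)
Step 5: +3 fires, +3 burnt (F count now 3)
Step 6: +2 fires, +3 burnt (F count now 2)
Step 7: +1 fires, +2 burnt (F count now 1)
Step 8: +1 fires, +1 burnt (F count now 1)
Step 9: +1 fires, +1 burnt (F count now 1)
Step 10: +0 fires, +1 burnt (F count now 0)
Fire out after step 10
Initially T: 21, now '.': 28
Total burnt (originally-T cells now '.'): 19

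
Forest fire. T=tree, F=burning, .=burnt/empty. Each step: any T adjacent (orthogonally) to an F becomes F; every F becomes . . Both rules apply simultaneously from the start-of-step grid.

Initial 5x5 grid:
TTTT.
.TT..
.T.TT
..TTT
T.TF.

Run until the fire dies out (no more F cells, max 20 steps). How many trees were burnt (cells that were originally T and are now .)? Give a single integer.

Answer: 6

Derivation:
Step 1: +2 fires, +1 burnt (F count now 2)
Step 2: +3 fires, +2 burnt (F count now 3)
Step 3: +1 fires, +3 burnt (F count now 1)
Step 4: +0 fires, +1 burnt (F count now 0)
Fire out after step 4
Initially T: 14, now '.': 17
Total burnt (originally-T cells now '.'): 6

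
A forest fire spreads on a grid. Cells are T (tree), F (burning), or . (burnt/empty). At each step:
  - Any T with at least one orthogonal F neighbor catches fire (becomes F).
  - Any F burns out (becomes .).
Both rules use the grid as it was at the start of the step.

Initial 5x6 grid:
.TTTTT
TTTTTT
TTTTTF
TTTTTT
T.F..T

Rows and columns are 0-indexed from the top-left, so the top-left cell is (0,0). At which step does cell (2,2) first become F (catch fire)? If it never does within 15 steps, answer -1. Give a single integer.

Step 1: cell (2,2)='T' (+4 fires, +2 burnt)
Step 2: cell (2,2)='F' (+8 fires, +4 burnt)
  -> target ignites at step 2
Step 3: cell (2,2)='.' (+5 fires, +8 burnt)
Step 4: cell (2,2)='.' (+5 fires, +5 burnt)
Step 5: cell (2,2)='.' (+2 fires, +5 burnt)
Step 6: cell (2,2)='.' (+0 fires, +2 burnt)
  fire out at step 6

2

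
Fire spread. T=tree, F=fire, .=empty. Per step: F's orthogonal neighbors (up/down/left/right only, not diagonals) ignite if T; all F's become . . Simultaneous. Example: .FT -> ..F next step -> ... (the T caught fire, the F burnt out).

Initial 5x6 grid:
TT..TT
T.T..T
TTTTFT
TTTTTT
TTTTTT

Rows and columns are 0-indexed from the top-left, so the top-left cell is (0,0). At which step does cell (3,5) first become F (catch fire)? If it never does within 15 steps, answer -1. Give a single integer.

Step 1: cell (3,5)='T' (+3 fires, +1 burnt)
Step 2: cell (3,5)='F' (+5 fires, +3 burnt)
  -> target ignites at step 2
Step 3: cell (3,5)='.' (+6 fires, +5 burnt)
Step 4: cell (3,5)='.' (+4 fires, +6 burnt)
Step 5: cell (3,5)='.' (+3 fires, +4 burnt)
Step 6: cell (3,5)='.' (+2 fires, +3 burnt)
Step 7: cell (3,5)='.' (+1 fires, +2 burnt)
Step 8: cell (3,5)='.' (+0 fires, +1 burnt)
  fire out at step 8

2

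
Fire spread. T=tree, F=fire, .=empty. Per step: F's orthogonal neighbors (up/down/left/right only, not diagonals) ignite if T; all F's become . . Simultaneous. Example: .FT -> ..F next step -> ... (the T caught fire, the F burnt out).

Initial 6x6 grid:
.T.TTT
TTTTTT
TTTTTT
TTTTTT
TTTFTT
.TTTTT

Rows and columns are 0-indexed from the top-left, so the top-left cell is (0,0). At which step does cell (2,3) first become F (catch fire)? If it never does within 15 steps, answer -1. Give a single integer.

Step 1: cell (2,3)='T' (+4 fires, +1 burnt)
Step 2: cell (2,3)='F' (+7 fires, +4 burnt)
  -> target ignites at step 2
Step 3: cell (2,3)='.' (+8 fires, +7 burnt)
Step 4: cell (2,3)='.' (+6 fires, +8 burnt)
Step 5: cell (2,3)='.' (+4 fires, +6 burnt)
Step 6: cell (2,3)='.' (+3 fires, +4 burnt)
Step 7: cell (2,3)='.' (+0 fires, +3 burnt)
  fire out at step 7

2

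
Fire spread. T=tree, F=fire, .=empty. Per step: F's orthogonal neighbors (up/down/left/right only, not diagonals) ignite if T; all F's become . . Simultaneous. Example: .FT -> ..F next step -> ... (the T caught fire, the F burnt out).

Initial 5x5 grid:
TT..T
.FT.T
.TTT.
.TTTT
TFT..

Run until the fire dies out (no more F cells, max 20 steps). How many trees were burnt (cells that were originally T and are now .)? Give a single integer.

Answer: 12

Derivation:
Step 1: +6 fires, +2 burnt (F count now 6)
Step 2: +3 fires, +6 burnt (F count now 3)
Step 3: +2 fires, +3 burnt (F count now 2)
Step 4: +1 fires, +2 burnt (F count now 1)
Step 5: +0 fires, +1 burnt (F count now 0)
Fire out after step 5
Initially T: 14, now '.': 23
Total burnt (originally-T cells now '.'): 12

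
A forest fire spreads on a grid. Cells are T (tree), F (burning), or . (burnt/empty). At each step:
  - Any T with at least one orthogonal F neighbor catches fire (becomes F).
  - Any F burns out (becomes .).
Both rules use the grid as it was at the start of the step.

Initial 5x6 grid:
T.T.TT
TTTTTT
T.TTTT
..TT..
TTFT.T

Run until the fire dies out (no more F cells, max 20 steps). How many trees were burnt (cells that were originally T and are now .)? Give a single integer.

Step 1: +3 fires, +1 burnt (F count now 3)
Step 2: +3 fires, +3 burnt (F count now 3)
Step 3: +2 fires, +3 burnt (F count now 2)
Step 4: +4 fires, +2 burnt (F count now 4)
Step 5: +3 fires, +4 burnt (F count now 3)
Step 6: +4 fires, +3 burnt (F count now 4)
Step 7: +1 fires, +4 burnt (F count now 1)
Step 8: +0 fires, +1 burnt (F count now 0)
Fire out after step 8
Initially T: 21, now '.': 29
Total burnt (originally-T cells now '.'): 20

Answer: 20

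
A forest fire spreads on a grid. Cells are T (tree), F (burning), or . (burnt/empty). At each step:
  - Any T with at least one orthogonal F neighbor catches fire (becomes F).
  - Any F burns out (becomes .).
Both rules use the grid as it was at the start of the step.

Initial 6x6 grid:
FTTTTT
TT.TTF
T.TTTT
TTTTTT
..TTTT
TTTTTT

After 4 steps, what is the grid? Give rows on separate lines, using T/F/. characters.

Step 1: 5 trees catch fire, 2 burn out
  .FTTTF
  FT.TF.
  T.TTTF
  TTTTTT
  ..TTTT
  TTTTTT
Step 2: 7 trees catch fire, 5 burn out
  ..FTF.
  .F.F..
  F.TTF.
  TTTTTF
  ..TTTT
  TTTTTT
Step 3: 5 trees catch fire, 7 burn out
  ...F..
  ......
  ..TF..
  FTTTF.
  ..TTTF
  TTTTTT
Step 4: 5 trees catch fire, 5 burn out
  ......
  ......
  ..F...
  .FTF..
  ..TTF.
  TTTTTF

......
......
..F...
.FTF..
..TTF.
TTTTTF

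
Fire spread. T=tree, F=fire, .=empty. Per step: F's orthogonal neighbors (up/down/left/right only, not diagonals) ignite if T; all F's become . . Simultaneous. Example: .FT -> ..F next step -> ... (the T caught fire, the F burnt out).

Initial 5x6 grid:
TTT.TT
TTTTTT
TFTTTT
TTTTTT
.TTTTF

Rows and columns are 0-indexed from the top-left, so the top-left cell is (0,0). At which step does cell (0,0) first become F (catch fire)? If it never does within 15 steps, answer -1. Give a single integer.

Step 1: cell (0,0)='T' (+6 fires, +2 burnt)
Step 2: cell (0,0)='T' (+10 fires, +6 burnt)
Step 3: cell (0,0)='F' (+7 fires, +10 burnt)
  -> target ignites at step 3
Step 4: cell (0,0)='.' (+2 fires, +7 burnt)
Step 5: cell (0,0)='.' (+1 fires, +2 burnt)
Step 6: cell (0,0)='.' (+0 fires, +1 burnt)
  fire out at step 6

3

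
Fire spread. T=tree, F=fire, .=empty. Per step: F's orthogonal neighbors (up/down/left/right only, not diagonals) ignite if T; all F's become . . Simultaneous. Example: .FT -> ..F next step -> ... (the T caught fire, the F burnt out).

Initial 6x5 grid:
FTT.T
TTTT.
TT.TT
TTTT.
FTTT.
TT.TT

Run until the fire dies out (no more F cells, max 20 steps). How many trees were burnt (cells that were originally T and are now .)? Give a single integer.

Step 1: +5 fires, +2 burnt (F count now 5)
Step 2: +6 fires, +5 burnt (F count now 6)
Step 3: +4 fires, +6 burnt (F count now 4)
Step 4: +3 fires, +4 burnt (F count now 3)
Step 5: +2 fires, +3 burnt (F count now 2)
Step 6: +1 fires, +2 burnt (F count now 1)
Step 7: +0 fires, +1 burnt (F count now 0)
Fire out after step 7
Initially T: 22, now '.': 29
Total burnt (originally-T cells now '.'): 21

Answer: 21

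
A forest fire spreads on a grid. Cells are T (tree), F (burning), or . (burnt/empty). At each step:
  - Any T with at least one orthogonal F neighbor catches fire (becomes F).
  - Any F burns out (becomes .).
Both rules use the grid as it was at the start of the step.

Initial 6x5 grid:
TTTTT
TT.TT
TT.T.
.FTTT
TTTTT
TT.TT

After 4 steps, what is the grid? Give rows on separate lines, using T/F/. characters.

Step 1: 3 trees catch fire, 1 burn out
  TTTTT
  TT.TT
  TF.T.
  ..FTT
  TFTTT
  TT.TT
Step 2: 6 trees catch fire, 3 burn out
  TTTTT
  TF.TT
  F..T.
  ...FT
  F.FTT
  TF.TT
Step 3: 6 trees catch fire, 6 burn out
  TFTTT
  F..TT
  ...F.
  ....F
  ...FT
  F..TT
Step 4: 5 trees catch fire, 6 burn out
  F.FTT
  ...FT
  .....
  .....
  ....F
  ...FT

F.FTT
...FT
.....
.....
....F
...FT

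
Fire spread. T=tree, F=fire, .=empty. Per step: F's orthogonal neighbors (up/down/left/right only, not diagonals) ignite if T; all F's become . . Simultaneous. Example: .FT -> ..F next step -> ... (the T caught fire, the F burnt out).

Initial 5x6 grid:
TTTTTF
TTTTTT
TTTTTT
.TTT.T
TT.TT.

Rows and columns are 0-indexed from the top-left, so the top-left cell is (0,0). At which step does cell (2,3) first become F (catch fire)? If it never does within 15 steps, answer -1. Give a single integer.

Step 1: cell (2,3)='T' (+2 fires, +1 burnt)
Step 2: cell (2,3)='T' (+3 fires, +2 burnt)
Step 3: cell (2,3)='T' (+4 fires, +3 burnt)
Step 4: cell (2,3)='F' (+3 fires, +4 burnt)
  -> target ignites at step 4
Step 5: cell (2,3)='.' (+4 fires, +3 burnt)
Step 6: cell (2,3)='.' (+4 fires, +4 burnt)
Step 7: cell (2,3)='.' (+3 fires, +4 burnt)
Step 8: cell (2,3)='.' (+1 fires, +3 burnt)
Step 9: cell (2,3)='.' (+1 fires, +1 burnt)
Step 10: cell (2,3)='.' (+0 fires, +1 burnt)
  fire out at step 10

4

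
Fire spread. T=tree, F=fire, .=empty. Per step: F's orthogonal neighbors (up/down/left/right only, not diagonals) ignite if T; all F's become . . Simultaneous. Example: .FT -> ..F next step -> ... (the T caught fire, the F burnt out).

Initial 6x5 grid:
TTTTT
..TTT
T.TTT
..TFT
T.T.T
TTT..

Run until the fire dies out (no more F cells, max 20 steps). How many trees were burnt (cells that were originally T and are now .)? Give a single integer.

Step 1: +3 fires, +1 burnt (F count now 3)
Step 2: +5 fires, +3 burnt (F count now 5)
Step 3: +4 fires, +5 burnt (F count now 4)
Step 4: +3 fires, +4 burnt (F count now 3)
Step 5: +2 fires, +3 burnt (F count now 2)
Step 6: +2 fires, +2 burnt (F count now 2)
Step 7: +0 fires, +2 burnt (F count now 0)
Fire out after step 7
Initially T: 20, now '.': 29
Total burnt (originally-T cells now '.'): 19

Answer: 19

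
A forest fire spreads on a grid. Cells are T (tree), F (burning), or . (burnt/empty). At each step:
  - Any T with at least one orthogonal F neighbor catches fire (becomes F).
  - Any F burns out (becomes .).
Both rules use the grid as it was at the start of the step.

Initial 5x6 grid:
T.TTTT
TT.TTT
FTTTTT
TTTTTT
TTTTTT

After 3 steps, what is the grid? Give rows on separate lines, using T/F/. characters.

Step 1: 3 trees catch fire, 1 burn out
  T.TTTT
  FT.TTT
  .FTTTT
  FTTTTT
  TTTTTT
Step 2: 5 trees catch fire, 3 burn out
  F.TTTT
  .F.TTT
  ..FTTT
  .FTTTT
  FTTTTT
Step 3: 3 trees catch fire, 5 burn out
  ..TTTT
  ...TTT
  ...FTT
  ..FTTT
  .FTTTT

..TTTT
...TTT
...FTT
..FTTT
.FTTTT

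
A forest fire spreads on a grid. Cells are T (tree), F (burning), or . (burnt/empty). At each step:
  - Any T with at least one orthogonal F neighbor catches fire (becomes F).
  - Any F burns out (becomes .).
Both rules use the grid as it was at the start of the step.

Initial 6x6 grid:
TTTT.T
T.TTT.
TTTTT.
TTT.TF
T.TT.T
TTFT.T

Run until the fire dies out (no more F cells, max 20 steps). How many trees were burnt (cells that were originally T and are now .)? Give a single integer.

Step 1: +5 fires, +2 burnt (F count now 5)
Step 2: +5 fires, +5 burnt (F count now 5)
Step 3: +5 fires, +5 burnt (F count now 5)
Step 4: +4 fires, +5 burnt (F count now 4)
Step 5: +3 fires, +4 burnt (F count now 3)
Step 6: +2 fires, +3 burnt (F count now 2)
Step 7: +1 fires, +2 burnt (F count now 1)
Step 8: +0 fires, +1 burnt (F count now 0)
Fire out after step 8
Initially T: 26, now '.': 35
Total burnt (originally-T cells now '.'): 25

Answer: 25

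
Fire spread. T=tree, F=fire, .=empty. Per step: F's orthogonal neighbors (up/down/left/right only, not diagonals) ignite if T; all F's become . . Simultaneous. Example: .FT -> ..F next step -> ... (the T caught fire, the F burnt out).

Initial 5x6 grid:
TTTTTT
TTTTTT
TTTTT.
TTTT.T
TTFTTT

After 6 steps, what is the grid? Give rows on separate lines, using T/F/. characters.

Step 1: 3 trees catch fire, 1 burn out
  TTTTTT
  TTTTTT
  TTTTT.
  TTFT.T
  TF.FTT
Step 2: 5 trees catch fire, 3 burn out
  TTTTTT
  TTTTTT
  TTFTT.
  TF.F.T
  F...FT
Step 3: 5 trees catch fire, 5 burn out
  TTTTTT
  TTFTTT
  TF.FT.
  F....T
  .....F
Step 4: 6 trees catch fire, 5 burn out
  TTFTTT
  TF.FTT
  F...F.
  .....F
  ......
Step 5: 4 trees catch fire, 6 burn out
  TF.FTT
  F...FT
  ......
  ......
  ......
Step 6: 3 trees catch fire, 4 burn out
  F...FT
  .....F
  ......
  ......
  ......

F...FT
.....F
......
......
......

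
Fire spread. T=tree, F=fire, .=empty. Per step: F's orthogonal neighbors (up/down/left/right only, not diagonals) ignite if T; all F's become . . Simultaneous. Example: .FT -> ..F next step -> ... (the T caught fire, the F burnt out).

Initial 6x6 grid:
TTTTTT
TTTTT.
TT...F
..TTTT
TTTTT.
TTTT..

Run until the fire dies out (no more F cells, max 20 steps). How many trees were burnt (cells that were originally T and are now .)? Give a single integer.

Answer: 13

Derivation:
Step 1: +1 fires, +1 burnt (F count now 1)
Step 2: +1 fires, +1 burnt (F count now 1)
Step 3: +2 fires, +1 burnt (F count now 2)
Step 4: +2 fires, +2 burnt (F count now 2)
Step 5: +2 fires, +2 burnt (F count now 2)
Step 6: +2 fires, +2 burnt (F count now 2)
Step 7: +2 fires, +2 burnt (F count now 2)
Step 8: +1 fires, +2 burnt (F count now 1)
Step 9: +0 fires, +1 burnt (F count now 0)
Fire out after step 9
Initially T: 26, now '.': 23
Total burnt (originally-T cells now '.'): 13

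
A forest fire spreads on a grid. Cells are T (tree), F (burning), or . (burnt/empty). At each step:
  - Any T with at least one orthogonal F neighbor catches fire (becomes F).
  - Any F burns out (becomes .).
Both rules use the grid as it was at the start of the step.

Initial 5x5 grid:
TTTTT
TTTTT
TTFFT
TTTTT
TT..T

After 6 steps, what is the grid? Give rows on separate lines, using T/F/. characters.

Step 1: 6 trees catch fire, 2 burn out
  TTTTT
  TTFFT
  TF..F
  TTFFT
  TT..T
Step 2: 7 trees catch fire, 6 burn out
  TTFFT
  TF..F
  F....
  TF..F
  TT..T
Step 3: 6 trees catch fire, 7 burn out
  TF..F
  F....
  .....
  F....
  TF..F
Step 4: 2 trees catch fire, 6 burn out
  F....
  .....
  .....
  .....
  F....
Step 5: 0 trees catch fire, 2 burn out
  .....
  .....
  .....
  .....
  .....
Step 6: 0 trees catch fire, 0 burn out
  .....
  .....
  .....
  .....
  .....

.....
.....
.....
.....
.....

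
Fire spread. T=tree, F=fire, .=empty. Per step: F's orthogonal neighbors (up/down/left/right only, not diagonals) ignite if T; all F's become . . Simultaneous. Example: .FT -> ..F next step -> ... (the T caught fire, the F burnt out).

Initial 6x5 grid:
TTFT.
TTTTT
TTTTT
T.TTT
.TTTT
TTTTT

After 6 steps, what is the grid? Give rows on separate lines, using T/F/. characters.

Step 1: 3 trees catch fire, 1 burn out
  TF.F.
  TTFTT
  TTTTT
  T.TTT
  .TTTT
  TTTTT
Step 2: 4 trees catch fire, 3 burn out
  F....
  TF.FT
  TTFTT
  T.TTT
  .TTTT
  TTTTT
Step 3: 5 trees catch fire, 4 burn out
  .....
  F...F
  TF.FT
  T.FTT
  .TTTT
  TTTTT
Step 4: 4 trees catch fire, 5 burn out
  .....
  .....
  F...F
  T..FT
  .TFTT
  TTTTT
Step 5: 5 trees catch fire, 4 burn out
  .....
  .....
  .....
  F...F
  .F.FT
  TTFTT
Step 6: 3 trees catch fire, 5 burn out
  .....
  .....
  .....
  .....
  ....F
  TF.FT

.....
.....
.....
.....
....F
TF.FT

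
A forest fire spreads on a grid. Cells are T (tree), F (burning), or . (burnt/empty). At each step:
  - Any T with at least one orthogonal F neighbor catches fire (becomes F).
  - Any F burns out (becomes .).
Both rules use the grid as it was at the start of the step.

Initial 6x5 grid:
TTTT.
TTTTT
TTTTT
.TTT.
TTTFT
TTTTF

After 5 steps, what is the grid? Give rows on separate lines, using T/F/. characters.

Step 1: 4 trees catch fire, 2 burn out
  TTTT.
  TTTTT
  TTTTT
  .TTF.
  TTF.F
  TTTF.
Step 2: 4 trees catch fire, 4 burn out
  TTTT.
  TTTTT
  TTTFT
  .TF..
  TF...
  TTF..
Step 3: 6 trees catch fire, 4 burn out
  TTTT.
  TTTFT
  TTF.F
  .F...
  F....
  TF...
Step 4: 5 trees catch fire, 6 burn out
  TTTF.
  TTF.F
  TF...
  .....
  .....
  F....
Step 5: 3 trees catch fire, 5 burn out
  TTF..
  TF...
  F....
  .....
  .....
  .....

TTF..
TF...
F....
.....
.....
.....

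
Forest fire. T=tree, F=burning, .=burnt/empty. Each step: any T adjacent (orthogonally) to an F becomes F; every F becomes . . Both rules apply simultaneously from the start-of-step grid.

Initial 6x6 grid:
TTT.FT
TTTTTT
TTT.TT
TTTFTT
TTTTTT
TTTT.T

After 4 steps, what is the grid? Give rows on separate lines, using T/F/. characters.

Step 1: 5 trees catch fire, 2 burn out
  TTT..F
  TTTTFT
  TTT.TT
  TTF.FT
  TTTFTT
  TTTT.T
Step 2: 9 trees catch fire, 5 burn out
  TTT...
  TTTF.F
  TTF.FT
  TF...F
  TTF.FT
  TTTF.T
Step 3: 7 trees catch fire, 9 burn out
  TTT...
  TTF...
  TF...F
  F.....
  TF...F
  TTF..T
Step 4: 6 trees catch fire, 7 burn out
  TTF...
  TF....
  F.....
  ......
  F.....
  TF...F

TTF...
TF....
F.....
......
F.....
TF...F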